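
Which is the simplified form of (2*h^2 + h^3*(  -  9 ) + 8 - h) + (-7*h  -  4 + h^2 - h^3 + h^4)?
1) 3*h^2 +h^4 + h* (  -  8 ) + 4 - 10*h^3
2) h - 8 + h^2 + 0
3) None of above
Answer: 1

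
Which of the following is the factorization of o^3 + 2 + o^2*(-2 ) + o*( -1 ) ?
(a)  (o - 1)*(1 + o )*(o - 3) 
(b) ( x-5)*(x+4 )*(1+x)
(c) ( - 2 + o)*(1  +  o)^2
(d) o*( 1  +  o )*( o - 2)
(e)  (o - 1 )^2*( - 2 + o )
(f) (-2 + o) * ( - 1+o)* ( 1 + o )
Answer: f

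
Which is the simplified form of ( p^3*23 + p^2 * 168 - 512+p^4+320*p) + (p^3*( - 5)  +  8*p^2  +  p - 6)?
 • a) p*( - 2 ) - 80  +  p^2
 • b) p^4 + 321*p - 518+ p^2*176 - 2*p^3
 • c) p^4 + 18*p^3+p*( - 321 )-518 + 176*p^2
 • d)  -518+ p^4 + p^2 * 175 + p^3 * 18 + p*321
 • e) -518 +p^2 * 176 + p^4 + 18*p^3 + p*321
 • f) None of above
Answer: e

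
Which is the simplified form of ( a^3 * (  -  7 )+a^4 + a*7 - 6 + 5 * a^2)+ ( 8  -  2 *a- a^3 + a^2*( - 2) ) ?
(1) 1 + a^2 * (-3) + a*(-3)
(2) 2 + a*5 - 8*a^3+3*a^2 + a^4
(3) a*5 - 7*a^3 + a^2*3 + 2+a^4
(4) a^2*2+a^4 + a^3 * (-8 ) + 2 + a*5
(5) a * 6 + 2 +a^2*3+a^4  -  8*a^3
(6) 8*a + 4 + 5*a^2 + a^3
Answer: 2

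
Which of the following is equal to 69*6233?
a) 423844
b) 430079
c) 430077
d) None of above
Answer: c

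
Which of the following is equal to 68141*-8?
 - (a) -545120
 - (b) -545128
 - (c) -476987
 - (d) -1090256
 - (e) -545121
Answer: b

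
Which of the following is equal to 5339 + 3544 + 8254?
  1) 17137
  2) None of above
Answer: 1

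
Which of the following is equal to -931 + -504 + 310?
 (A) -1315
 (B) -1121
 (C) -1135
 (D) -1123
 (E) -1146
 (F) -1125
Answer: F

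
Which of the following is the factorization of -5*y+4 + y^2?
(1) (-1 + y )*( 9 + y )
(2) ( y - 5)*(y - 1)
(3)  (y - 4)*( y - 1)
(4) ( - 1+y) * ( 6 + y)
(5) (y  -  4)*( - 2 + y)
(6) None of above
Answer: 3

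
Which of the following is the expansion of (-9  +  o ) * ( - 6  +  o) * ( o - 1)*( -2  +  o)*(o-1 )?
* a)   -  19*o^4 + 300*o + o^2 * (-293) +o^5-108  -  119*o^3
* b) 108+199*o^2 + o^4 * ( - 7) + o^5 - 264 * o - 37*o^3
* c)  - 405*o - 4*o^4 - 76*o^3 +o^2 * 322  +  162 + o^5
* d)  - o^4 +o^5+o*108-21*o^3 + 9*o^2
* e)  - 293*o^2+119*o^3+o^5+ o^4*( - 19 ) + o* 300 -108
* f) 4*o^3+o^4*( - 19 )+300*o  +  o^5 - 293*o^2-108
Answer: e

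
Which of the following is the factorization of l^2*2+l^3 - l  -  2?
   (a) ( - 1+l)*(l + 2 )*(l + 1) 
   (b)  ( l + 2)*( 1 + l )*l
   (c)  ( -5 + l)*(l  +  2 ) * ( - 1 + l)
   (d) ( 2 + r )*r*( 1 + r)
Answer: a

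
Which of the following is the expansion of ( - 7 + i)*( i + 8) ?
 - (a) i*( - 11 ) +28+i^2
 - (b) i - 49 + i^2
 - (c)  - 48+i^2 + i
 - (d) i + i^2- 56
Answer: d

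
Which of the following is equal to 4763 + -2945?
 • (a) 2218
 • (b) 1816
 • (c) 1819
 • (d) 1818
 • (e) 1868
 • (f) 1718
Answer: d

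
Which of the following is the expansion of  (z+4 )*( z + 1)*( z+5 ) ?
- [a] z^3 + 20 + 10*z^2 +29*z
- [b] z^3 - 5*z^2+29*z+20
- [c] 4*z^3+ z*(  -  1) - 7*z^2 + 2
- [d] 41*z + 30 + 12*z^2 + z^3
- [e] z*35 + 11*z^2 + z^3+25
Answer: a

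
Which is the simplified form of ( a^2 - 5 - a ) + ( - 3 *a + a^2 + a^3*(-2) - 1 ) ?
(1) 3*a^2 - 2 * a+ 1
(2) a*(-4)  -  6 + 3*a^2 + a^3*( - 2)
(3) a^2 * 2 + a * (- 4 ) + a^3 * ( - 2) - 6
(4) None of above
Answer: 3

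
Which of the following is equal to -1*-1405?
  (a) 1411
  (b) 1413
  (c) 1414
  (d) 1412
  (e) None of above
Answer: e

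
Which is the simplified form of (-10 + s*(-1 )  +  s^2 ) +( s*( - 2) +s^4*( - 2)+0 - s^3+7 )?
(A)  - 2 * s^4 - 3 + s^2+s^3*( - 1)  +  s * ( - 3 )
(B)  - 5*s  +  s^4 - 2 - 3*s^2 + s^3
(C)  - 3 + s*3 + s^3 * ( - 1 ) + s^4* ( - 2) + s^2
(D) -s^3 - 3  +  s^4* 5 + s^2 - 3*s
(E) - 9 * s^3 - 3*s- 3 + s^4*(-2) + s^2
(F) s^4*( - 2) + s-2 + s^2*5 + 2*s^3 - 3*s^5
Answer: A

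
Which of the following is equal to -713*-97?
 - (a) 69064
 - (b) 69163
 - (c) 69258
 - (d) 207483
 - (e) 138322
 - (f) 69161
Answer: f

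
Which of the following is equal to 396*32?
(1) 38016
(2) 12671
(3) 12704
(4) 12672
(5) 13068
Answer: 4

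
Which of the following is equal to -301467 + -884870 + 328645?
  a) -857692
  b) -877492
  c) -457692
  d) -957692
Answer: a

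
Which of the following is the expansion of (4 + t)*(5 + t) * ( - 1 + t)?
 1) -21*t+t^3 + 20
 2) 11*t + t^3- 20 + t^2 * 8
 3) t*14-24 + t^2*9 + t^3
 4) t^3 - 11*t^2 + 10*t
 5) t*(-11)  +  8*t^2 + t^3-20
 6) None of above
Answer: 2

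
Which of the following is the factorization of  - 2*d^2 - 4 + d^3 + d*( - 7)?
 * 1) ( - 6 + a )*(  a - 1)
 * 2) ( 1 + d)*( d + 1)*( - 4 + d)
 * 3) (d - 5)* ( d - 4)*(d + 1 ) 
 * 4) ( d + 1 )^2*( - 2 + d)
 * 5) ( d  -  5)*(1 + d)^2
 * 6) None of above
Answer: 2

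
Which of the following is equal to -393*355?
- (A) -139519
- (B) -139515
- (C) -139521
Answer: B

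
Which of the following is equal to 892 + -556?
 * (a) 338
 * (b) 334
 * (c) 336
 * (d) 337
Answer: c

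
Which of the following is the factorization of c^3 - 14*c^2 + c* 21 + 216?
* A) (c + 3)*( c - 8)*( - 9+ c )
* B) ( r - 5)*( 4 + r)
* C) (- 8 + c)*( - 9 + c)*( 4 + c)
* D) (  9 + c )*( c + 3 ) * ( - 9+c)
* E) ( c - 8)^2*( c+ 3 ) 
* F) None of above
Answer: A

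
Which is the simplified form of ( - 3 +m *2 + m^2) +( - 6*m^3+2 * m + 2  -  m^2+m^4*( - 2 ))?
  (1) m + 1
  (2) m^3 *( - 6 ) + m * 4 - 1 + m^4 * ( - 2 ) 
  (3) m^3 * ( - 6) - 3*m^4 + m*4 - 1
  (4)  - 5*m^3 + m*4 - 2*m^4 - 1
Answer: 2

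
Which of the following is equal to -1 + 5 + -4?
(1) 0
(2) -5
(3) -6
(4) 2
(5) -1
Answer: 1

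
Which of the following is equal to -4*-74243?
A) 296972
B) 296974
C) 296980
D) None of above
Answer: A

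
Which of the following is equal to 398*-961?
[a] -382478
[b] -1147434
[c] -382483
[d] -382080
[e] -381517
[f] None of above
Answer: a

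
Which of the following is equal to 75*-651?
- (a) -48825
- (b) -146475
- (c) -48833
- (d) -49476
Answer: a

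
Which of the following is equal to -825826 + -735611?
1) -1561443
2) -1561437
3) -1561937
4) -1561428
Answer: 2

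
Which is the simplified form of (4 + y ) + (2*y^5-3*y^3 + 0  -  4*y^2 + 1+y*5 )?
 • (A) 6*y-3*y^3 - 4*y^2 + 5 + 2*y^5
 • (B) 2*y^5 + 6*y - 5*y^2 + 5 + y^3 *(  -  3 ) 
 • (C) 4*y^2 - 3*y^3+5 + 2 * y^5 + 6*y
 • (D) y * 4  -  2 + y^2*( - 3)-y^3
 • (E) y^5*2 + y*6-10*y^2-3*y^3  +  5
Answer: A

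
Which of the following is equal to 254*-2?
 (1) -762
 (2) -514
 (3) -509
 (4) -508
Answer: 4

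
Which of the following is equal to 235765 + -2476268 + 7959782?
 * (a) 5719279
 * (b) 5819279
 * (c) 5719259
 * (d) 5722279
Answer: a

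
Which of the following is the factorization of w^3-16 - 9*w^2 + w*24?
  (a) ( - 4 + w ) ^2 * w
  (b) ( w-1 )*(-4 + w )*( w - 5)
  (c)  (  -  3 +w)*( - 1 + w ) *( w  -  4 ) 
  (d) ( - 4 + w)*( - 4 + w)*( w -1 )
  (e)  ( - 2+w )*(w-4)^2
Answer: d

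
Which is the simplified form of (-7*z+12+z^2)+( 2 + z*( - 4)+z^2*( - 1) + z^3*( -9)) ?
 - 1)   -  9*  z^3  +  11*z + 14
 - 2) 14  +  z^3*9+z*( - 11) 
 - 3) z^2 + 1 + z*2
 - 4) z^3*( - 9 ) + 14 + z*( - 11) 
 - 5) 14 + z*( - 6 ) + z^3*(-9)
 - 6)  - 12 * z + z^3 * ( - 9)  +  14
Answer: 4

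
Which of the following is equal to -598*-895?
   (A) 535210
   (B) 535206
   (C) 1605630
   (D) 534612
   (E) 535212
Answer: A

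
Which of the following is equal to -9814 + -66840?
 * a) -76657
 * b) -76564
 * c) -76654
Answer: c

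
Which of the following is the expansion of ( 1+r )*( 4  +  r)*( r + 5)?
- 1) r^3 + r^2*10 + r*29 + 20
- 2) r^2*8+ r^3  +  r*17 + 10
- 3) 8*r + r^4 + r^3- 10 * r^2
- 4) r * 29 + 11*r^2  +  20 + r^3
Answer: 1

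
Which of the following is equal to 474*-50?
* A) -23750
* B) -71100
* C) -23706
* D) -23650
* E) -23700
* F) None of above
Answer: E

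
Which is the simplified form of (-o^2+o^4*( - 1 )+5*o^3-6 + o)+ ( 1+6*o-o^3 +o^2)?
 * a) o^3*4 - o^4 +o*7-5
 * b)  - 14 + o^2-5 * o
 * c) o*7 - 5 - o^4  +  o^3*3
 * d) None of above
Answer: a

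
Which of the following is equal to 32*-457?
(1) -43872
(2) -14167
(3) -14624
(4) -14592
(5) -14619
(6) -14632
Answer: 3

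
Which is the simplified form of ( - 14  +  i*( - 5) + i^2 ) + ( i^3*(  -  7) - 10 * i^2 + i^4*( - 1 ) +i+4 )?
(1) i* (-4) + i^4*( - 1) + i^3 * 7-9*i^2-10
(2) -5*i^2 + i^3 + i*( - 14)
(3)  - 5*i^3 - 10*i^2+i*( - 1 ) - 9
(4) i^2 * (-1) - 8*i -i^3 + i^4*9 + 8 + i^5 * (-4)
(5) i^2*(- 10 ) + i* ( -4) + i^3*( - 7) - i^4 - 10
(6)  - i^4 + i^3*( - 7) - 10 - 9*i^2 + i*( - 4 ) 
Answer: 6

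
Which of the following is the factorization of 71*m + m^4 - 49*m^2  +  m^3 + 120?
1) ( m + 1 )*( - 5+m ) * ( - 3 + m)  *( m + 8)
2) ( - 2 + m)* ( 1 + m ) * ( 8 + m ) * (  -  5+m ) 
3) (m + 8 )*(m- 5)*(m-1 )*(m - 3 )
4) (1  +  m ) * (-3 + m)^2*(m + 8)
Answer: 1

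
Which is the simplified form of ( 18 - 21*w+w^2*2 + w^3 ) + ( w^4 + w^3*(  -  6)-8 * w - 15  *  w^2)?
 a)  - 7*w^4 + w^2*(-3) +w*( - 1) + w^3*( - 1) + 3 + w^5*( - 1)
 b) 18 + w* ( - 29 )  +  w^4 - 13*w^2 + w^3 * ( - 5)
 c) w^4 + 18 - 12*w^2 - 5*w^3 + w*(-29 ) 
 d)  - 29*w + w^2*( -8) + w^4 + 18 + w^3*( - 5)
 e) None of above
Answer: b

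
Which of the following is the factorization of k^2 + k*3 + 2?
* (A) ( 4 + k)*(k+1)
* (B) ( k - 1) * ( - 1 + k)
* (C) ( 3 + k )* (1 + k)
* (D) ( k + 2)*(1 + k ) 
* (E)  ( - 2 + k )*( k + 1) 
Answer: D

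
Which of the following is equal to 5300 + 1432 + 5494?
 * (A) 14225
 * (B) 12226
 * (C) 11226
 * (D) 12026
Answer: B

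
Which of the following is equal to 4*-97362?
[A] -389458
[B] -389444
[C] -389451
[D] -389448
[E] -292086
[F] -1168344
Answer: D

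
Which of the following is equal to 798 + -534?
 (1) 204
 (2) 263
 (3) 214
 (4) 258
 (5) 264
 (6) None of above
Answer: 5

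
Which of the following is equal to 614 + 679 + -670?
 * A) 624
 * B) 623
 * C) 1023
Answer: B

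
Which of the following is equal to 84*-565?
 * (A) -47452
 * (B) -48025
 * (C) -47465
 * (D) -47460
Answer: D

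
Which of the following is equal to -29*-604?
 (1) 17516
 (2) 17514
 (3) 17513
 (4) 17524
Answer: 1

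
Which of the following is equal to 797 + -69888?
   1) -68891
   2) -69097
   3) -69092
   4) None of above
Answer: 4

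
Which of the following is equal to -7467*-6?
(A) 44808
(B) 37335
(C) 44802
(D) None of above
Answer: C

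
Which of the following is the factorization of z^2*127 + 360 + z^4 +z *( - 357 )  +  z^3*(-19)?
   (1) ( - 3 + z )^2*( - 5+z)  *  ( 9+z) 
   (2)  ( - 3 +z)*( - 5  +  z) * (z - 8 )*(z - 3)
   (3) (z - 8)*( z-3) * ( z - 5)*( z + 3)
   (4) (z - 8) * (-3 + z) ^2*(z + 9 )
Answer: 2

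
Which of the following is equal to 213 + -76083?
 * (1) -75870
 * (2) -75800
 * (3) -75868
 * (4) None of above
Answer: 1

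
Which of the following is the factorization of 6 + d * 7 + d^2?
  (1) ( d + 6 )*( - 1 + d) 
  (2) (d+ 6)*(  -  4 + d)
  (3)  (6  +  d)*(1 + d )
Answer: 3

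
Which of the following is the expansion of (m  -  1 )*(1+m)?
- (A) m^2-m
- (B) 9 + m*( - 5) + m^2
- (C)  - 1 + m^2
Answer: C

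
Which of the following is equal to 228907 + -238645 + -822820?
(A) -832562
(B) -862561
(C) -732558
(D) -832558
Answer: D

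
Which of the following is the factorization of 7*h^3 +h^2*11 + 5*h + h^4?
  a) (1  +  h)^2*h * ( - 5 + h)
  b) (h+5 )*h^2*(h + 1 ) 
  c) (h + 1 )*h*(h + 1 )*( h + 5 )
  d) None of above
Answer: c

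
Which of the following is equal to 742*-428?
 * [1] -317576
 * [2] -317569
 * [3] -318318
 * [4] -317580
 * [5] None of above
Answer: 1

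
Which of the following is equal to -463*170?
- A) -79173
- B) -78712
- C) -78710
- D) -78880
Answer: C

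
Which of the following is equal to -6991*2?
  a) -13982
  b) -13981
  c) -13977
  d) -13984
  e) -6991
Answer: a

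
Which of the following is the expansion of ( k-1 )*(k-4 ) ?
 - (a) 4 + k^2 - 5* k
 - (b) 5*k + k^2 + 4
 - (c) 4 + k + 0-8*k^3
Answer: a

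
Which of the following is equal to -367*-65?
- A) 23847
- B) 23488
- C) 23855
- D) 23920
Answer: C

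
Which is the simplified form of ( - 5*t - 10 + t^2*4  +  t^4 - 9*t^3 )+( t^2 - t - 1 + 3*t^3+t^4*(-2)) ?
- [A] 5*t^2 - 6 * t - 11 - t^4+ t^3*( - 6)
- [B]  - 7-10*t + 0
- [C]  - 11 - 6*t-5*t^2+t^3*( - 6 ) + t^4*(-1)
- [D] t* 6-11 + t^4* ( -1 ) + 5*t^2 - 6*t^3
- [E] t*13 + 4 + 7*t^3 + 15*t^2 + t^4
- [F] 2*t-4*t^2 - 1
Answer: A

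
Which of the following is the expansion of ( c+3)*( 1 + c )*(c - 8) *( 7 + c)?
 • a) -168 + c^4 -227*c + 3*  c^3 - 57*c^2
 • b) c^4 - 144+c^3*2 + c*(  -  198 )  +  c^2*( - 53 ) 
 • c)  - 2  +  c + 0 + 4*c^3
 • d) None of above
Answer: a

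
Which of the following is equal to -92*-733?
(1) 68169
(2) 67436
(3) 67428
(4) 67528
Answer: 2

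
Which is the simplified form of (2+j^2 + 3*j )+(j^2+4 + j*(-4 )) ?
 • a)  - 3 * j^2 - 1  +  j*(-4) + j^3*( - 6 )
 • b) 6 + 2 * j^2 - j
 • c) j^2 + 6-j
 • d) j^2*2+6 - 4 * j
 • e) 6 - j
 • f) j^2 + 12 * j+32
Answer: b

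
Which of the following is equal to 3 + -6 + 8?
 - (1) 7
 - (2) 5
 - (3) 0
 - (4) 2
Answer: 2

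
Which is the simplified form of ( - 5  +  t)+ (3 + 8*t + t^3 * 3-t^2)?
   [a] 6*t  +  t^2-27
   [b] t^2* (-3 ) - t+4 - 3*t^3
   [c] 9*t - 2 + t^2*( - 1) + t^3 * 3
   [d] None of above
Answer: c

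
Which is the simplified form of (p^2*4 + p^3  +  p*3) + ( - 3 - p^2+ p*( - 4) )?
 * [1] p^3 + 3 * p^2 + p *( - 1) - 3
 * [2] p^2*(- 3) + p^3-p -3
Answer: 1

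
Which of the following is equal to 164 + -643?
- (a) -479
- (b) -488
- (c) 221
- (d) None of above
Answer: a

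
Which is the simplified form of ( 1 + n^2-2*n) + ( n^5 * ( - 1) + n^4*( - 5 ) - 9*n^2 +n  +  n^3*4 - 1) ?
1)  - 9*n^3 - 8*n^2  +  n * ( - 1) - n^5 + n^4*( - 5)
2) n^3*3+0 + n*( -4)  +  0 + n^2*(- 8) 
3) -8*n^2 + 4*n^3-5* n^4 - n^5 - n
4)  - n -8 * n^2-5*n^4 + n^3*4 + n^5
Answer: 3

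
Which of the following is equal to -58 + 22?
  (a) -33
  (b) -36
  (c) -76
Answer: b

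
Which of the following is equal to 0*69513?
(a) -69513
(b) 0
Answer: b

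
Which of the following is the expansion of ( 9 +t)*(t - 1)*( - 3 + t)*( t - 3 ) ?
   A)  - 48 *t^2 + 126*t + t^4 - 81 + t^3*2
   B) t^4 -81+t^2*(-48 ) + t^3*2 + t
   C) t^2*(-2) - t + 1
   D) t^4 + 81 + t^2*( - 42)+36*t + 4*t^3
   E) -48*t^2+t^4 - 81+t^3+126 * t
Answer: A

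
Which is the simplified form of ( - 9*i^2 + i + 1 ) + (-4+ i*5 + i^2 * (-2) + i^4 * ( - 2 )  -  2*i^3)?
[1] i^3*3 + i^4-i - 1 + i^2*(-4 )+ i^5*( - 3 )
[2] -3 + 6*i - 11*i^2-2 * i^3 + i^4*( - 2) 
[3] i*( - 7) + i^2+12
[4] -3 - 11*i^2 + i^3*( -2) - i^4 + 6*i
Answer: 2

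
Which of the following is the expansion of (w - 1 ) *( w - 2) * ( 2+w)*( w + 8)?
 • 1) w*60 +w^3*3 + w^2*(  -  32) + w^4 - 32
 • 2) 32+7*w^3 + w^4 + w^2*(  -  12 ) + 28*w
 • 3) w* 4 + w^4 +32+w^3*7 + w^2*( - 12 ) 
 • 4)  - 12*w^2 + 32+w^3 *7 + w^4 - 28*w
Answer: 4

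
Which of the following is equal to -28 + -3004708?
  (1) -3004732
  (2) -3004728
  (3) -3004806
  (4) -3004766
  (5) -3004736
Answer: 5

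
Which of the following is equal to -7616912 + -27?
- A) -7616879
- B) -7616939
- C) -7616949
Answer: B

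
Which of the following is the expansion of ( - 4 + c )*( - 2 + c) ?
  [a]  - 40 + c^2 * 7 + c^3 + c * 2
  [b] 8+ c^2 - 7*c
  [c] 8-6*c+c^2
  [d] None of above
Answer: c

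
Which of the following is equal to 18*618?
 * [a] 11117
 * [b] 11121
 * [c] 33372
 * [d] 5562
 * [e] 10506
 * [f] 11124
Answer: f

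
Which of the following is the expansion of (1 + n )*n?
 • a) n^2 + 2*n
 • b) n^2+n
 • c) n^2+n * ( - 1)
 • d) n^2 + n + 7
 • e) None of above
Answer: b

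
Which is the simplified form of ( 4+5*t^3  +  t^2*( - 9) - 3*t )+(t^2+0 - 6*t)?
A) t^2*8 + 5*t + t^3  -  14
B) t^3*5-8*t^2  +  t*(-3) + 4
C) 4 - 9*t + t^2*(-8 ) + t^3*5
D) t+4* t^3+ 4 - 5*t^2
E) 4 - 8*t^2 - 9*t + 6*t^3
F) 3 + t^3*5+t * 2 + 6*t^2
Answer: C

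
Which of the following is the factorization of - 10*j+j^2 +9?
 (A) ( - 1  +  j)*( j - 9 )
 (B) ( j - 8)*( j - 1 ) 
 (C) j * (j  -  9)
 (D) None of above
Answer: A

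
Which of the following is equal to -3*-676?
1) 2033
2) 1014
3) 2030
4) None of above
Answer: 4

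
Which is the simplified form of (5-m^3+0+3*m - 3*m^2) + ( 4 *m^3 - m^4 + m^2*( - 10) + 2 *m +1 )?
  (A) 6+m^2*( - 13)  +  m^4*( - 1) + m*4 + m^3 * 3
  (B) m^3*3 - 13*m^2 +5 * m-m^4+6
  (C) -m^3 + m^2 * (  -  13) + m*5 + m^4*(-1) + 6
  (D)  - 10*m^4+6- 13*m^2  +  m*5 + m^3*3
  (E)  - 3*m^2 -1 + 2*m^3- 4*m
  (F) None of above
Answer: B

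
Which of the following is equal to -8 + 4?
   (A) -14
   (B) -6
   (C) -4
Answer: C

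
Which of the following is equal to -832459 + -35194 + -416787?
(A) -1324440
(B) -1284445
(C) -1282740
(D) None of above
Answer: D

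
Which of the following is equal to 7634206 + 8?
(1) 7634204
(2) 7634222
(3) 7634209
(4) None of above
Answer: 4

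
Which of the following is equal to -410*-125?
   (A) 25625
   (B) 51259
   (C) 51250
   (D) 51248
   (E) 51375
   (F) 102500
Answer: C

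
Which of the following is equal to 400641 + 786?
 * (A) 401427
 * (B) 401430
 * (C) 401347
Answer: A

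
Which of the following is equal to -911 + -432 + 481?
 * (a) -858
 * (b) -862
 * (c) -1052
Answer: b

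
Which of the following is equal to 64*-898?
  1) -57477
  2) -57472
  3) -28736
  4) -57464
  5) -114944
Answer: 2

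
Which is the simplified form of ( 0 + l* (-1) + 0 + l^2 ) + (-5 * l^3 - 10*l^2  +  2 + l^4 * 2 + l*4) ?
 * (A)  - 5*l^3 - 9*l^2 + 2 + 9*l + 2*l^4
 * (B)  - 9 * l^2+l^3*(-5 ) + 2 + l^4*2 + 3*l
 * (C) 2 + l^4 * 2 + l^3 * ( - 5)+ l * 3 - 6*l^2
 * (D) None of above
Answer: B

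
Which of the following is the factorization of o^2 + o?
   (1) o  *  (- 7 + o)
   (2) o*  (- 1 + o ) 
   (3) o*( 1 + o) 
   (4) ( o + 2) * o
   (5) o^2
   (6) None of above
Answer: 3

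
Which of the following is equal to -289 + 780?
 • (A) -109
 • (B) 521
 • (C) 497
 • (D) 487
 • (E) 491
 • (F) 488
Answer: E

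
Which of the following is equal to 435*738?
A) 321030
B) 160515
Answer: A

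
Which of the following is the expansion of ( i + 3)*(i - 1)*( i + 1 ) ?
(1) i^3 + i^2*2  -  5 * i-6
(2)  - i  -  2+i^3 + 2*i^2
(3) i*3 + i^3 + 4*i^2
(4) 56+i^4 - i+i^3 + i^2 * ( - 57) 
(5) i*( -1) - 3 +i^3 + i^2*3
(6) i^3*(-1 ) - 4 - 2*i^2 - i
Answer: 5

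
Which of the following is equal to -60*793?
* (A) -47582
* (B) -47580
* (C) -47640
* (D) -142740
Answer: B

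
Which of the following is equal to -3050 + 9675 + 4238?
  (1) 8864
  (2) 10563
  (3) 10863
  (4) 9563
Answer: 3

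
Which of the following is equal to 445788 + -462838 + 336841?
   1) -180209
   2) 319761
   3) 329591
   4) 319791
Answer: 4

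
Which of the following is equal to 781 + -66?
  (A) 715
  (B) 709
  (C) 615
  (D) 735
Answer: A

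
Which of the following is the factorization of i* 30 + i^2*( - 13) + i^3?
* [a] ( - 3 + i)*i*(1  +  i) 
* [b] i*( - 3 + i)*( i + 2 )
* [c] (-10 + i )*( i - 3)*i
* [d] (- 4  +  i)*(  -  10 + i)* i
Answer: c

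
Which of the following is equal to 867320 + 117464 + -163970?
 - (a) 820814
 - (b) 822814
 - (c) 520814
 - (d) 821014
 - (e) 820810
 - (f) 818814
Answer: a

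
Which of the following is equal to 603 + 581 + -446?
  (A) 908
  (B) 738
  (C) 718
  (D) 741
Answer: B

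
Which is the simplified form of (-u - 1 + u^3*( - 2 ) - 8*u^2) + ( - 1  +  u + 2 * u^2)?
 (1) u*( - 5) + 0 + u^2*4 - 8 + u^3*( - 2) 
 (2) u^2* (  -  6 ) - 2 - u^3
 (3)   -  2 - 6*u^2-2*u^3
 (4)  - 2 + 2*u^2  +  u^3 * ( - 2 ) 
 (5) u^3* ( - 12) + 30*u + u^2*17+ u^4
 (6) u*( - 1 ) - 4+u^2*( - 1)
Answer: 3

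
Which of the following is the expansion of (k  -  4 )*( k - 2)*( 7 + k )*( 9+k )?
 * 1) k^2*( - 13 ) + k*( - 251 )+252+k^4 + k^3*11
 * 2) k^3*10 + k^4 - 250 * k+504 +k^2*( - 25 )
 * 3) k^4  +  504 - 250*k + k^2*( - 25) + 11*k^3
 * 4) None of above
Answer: 2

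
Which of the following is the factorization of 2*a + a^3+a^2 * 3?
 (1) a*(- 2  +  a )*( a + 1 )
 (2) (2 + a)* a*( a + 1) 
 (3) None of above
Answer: 2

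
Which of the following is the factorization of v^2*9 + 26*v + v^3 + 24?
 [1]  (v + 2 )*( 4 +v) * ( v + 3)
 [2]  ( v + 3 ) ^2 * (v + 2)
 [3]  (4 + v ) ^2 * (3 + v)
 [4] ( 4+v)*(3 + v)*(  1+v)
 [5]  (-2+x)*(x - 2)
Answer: 1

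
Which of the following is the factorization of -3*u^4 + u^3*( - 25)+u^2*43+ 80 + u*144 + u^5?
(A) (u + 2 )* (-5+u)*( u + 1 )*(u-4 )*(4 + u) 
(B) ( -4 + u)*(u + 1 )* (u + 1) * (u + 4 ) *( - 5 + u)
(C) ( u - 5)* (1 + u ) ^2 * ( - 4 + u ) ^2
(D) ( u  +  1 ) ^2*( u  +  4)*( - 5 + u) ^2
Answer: B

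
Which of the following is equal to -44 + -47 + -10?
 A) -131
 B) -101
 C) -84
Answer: B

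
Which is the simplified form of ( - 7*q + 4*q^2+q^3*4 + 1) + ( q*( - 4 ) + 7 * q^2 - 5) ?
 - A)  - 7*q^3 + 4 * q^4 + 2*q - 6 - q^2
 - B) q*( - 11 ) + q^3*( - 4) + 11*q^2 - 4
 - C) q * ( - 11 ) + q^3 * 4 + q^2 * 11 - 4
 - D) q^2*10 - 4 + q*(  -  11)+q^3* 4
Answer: C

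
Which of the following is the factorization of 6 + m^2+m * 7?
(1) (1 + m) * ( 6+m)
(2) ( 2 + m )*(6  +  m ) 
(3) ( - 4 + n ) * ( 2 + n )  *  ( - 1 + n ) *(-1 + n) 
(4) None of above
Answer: 1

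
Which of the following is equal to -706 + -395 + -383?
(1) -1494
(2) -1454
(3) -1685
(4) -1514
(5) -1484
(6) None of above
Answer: 5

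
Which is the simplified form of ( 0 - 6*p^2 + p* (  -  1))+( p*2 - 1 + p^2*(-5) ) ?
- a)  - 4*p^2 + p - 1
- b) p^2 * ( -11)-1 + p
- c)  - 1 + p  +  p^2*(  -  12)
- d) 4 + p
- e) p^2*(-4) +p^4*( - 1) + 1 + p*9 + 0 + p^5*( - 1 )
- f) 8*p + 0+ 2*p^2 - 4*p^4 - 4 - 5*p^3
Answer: b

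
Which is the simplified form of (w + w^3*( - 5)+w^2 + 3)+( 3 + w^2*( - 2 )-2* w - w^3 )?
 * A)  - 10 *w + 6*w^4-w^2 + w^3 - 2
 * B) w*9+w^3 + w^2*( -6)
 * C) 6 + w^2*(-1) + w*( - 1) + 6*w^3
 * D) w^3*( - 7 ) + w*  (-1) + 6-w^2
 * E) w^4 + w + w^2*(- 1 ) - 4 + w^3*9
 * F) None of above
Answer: F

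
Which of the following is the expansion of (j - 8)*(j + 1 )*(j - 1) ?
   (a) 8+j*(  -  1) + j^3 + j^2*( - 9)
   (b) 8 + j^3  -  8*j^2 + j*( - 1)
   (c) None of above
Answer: b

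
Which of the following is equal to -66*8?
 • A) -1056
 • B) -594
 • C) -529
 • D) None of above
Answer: D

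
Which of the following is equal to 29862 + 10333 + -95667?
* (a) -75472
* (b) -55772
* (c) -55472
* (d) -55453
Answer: c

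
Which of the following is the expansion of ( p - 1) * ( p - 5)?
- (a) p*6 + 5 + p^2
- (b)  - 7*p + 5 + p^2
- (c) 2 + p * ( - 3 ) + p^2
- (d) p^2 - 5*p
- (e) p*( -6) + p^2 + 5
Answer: e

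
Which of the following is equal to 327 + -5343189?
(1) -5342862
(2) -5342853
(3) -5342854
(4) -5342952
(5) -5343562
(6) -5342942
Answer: 1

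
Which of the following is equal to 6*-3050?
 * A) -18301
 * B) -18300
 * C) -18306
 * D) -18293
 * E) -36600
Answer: B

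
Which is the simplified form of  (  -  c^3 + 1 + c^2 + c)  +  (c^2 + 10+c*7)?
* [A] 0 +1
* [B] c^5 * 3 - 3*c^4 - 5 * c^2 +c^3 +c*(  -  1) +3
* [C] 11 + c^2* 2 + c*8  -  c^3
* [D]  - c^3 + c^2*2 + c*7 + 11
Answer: C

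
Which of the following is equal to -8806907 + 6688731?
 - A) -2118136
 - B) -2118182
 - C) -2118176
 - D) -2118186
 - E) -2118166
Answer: C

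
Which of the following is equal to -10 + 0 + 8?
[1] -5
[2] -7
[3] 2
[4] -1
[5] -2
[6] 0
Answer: 5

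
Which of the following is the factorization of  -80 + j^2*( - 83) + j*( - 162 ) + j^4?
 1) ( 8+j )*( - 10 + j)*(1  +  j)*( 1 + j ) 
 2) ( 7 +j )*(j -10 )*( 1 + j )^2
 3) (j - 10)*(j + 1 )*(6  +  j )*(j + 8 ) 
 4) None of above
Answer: 1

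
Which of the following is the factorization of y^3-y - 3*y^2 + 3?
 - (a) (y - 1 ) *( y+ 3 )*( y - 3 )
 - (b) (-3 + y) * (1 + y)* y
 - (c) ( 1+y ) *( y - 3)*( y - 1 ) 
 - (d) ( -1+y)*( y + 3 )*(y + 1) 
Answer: c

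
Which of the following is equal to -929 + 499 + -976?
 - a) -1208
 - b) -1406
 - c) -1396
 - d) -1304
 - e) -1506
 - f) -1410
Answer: b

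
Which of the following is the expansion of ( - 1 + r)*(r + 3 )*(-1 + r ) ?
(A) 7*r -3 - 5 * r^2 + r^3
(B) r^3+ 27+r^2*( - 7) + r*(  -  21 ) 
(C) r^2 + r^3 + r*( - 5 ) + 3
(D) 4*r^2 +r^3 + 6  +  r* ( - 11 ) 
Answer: C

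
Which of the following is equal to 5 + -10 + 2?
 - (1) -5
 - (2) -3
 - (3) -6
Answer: 2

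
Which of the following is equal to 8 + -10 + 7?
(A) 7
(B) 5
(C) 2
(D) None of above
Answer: B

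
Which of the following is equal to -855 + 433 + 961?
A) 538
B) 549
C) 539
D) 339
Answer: C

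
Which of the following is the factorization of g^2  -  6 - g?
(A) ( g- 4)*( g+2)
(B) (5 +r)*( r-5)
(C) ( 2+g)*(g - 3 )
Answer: C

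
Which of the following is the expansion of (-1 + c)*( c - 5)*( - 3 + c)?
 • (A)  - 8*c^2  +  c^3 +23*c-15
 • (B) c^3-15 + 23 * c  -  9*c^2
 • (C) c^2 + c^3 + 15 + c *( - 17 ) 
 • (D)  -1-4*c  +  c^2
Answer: B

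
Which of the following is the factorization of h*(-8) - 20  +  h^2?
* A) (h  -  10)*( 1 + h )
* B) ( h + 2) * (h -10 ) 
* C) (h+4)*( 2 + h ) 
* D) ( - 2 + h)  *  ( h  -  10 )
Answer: B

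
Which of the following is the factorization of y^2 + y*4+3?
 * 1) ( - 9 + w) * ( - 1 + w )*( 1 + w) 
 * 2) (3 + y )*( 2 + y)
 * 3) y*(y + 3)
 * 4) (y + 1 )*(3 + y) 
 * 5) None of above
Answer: 4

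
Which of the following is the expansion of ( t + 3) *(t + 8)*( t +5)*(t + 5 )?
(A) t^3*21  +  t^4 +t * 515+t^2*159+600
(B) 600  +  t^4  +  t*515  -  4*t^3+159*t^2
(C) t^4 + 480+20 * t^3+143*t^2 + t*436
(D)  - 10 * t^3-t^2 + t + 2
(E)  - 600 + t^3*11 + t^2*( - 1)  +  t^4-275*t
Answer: A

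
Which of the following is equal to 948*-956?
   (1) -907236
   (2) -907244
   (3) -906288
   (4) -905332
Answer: 3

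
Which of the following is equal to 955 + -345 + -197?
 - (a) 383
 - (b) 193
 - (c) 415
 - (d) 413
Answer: d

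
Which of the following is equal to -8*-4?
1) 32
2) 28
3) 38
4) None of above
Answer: 1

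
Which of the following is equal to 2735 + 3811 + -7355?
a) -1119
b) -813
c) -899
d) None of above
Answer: d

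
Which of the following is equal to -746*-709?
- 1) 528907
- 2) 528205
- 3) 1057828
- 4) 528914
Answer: 4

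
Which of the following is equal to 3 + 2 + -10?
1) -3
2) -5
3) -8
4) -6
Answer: 2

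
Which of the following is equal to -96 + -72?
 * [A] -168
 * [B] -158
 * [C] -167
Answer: A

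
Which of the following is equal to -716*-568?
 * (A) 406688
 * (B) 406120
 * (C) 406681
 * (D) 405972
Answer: A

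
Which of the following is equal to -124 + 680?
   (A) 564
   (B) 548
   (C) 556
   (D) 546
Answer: C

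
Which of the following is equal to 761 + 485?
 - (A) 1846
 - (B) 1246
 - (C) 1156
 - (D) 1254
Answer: B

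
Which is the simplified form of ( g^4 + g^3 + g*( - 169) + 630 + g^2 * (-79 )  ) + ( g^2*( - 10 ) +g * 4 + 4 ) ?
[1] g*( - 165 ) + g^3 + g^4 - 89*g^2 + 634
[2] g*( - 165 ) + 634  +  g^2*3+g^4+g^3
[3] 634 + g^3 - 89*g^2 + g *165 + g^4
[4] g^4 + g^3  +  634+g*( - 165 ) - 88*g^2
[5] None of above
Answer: 1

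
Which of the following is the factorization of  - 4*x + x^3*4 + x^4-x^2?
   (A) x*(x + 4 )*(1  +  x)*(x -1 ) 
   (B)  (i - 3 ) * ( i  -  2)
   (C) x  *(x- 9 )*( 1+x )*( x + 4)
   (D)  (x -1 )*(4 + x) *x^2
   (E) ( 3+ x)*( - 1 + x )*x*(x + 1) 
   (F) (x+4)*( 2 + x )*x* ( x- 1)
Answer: A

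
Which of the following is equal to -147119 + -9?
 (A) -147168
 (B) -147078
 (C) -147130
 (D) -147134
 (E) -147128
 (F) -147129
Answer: E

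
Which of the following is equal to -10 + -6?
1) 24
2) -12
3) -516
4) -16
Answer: 4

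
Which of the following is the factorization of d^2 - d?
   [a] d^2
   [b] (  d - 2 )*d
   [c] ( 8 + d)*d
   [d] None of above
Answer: d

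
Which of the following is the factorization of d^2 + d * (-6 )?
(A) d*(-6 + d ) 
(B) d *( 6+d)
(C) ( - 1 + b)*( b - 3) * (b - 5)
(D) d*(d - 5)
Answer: A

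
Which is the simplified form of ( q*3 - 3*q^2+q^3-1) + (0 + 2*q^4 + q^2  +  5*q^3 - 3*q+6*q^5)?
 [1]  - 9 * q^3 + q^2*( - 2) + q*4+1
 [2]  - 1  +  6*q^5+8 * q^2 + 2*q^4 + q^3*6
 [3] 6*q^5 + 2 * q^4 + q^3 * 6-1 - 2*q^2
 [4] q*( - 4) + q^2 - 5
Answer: 3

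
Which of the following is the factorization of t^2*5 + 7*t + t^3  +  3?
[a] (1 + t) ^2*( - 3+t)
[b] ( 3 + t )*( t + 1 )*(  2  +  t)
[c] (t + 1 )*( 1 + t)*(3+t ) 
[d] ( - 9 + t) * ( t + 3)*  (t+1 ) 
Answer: c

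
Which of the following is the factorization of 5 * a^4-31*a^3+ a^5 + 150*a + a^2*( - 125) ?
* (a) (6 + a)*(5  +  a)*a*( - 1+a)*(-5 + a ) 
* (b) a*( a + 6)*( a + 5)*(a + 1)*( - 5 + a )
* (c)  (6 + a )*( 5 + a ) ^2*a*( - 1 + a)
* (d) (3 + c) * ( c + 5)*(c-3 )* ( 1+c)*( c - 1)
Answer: a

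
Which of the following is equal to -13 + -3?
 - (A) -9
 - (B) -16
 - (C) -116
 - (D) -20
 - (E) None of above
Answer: B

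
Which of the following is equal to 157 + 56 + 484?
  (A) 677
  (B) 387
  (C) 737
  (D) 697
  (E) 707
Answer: D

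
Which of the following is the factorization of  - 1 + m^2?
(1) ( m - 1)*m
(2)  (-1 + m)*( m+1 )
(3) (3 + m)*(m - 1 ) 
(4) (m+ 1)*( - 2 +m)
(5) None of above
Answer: 2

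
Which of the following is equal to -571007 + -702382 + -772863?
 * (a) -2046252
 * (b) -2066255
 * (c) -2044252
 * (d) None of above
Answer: a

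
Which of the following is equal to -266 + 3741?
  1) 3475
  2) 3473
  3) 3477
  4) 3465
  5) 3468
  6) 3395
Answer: 1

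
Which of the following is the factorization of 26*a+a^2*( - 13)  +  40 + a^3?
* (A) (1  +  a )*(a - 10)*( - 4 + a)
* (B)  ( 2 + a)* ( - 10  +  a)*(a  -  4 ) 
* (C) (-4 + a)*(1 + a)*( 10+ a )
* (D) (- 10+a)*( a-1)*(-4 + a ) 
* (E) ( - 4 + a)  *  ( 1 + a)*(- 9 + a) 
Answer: A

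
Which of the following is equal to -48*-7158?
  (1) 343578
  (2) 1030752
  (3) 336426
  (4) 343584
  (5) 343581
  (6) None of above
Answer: 4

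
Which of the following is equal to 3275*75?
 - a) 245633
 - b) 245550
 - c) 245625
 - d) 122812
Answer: c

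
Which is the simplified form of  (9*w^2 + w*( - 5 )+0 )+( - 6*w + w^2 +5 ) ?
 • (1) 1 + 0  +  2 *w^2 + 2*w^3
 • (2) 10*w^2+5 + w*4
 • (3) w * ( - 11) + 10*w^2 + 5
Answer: 3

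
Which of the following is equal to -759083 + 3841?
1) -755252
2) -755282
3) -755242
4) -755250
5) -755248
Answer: 3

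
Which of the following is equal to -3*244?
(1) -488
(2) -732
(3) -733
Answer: 2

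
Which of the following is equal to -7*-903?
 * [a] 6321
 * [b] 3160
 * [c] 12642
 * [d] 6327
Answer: a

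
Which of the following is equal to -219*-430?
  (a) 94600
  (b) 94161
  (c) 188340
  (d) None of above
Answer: d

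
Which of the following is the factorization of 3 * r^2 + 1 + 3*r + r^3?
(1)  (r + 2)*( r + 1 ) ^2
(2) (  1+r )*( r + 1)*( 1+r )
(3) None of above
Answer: 2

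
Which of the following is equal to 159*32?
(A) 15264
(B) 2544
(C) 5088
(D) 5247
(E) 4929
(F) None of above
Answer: C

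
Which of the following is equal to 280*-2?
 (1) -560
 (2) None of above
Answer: 1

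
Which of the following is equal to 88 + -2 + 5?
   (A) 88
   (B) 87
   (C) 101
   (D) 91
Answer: D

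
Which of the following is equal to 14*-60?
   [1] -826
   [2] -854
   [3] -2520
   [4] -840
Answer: 4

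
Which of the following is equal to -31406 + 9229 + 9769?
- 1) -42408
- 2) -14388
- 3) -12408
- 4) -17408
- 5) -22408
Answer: 3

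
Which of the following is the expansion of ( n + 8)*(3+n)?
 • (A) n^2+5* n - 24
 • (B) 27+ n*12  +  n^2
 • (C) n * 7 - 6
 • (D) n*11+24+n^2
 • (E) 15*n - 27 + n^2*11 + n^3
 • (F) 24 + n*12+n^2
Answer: D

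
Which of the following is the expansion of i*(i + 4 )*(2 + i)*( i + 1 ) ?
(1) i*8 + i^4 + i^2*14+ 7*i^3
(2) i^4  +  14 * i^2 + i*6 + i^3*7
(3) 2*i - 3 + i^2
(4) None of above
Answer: 1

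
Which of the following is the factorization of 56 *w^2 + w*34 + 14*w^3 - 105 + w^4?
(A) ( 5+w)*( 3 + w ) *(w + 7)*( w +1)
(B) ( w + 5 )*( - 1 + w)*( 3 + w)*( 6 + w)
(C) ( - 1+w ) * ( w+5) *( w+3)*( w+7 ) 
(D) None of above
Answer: C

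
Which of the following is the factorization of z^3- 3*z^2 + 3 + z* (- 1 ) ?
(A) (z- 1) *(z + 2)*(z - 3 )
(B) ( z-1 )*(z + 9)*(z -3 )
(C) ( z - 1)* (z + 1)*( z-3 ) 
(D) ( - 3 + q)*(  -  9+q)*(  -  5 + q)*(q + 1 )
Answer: C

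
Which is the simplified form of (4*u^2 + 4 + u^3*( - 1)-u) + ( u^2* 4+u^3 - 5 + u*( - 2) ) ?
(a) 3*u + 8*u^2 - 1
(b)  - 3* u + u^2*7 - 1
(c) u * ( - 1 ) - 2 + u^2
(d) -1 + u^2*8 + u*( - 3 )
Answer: d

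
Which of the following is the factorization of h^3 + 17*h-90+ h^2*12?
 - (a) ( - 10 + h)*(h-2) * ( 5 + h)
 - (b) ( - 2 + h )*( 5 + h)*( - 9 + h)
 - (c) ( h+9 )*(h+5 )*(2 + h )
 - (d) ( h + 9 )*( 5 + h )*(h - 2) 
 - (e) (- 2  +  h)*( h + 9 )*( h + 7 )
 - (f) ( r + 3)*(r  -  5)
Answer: d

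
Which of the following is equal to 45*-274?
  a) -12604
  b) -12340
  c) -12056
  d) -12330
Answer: d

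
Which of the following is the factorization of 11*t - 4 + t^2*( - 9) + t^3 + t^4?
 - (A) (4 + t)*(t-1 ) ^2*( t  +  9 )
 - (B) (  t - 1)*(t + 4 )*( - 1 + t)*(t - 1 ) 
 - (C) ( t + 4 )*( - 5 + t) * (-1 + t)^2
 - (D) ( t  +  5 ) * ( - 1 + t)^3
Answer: B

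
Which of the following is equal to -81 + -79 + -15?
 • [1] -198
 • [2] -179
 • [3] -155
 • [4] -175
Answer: 4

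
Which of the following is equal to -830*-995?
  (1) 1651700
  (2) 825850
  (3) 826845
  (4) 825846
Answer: 2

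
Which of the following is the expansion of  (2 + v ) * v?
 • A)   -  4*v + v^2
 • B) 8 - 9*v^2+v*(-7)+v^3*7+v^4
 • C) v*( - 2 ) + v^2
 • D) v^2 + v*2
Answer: D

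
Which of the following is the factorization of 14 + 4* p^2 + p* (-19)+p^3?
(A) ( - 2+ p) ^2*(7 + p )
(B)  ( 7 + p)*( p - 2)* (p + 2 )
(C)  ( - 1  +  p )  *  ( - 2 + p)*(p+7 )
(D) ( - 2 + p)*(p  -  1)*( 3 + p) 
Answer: C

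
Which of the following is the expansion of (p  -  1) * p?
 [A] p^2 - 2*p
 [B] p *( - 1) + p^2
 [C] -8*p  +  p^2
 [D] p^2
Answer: B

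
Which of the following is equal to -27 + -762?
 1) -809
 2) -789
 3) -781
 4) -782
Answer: 2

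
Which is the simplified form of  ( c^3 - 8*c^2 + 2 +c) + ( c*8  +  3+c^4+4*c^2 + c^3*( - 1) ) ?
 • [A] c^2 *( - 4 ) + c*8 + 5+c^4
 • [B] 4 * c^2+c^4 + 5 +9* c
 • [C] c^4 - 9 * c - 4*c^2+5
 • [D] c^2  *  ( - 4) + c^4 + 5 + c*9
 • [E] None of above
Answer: D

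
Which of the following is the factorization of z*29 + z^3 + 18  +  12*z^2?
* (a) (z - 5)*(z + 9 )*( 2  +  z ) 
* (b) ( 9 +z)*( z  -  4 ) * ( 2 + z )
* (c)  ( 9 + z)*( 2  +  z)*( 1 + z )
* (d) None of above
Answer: c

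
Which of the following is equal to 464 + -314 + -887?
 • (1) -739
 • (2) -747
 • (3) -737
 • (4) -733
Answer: 3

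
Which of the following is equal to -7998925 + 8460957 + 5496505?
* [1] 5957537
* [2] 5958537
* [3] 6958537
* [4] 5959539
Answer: 2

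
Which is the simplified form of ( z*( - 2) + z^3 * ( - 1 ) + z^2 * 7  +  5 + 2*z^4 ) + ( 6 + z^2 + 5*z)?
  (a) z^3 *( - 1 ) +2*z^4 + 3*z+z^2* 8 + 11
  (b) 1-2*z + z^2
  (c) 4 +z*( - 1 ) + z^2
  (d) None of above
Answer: a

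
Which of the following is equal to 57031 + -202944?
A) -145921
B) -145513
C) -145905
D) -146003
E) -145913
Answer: E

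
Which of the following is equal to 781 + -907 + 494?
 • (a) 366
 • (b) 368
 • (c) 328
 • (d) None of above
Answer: b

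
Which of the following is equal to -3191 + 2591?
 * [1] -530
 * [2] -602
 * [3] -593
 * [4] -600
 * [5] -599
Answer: 4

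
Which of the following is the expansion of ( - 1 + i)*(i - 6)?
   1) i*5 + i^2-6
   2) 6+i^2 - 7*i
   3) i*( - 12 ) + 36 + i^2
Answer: 2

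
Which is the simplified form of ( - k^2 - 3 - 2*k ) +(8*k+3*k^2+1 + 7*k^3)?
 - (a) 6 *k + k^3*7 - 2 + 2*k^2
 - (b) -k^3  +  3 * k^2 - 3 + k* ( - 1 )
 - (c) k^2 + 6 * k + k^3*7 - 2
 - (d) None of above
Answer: a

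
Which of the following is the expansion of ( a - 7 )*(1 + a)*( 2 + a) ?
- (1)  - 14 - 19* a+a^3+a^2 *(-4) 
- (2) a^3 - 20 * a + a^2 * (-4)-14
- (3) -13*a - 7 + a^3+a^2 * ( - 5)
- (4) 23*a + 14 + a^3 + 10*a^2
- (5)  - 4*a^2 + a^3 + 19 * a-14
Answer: 1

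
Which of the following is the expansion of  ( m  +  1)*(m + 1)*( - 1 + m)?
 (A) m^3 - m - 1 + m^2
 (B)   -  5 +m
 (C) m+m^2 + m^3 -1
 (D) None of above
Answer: A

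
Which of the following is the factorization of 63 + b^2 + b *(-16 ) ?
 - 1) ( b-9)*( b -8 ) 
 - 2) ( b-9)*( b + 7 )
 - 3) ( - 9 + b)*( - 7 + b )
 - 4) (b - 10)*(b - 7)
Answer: 3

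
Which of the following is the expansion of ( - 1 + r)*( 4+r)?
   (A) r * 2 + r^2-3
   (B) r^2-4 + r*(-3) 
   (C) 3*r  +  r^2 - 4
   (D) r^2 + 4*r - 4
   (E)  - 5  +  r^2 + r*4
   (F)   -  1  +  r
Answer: C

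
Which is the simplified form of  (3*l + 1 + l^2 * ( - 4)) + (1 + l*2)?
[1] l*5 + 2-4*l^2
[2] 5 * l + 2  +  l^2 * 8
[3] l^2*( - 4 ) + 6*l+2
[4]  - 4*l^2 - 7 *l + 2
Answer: 1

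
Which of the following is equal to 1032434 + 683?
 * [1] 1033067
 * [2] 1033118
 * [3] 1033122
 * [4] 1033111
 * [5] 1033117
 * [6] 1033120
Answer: 5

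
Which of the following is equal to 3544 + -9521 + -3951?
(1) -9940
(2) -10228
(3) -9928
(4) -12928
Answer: 3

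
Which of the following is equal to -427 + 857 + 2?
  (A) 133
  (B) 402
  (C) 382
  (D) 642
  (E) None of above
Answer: E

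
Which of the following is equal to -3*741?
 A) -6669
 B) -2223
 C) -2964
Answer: B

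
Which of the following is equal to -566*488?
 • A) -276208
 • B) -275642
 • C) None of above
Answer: A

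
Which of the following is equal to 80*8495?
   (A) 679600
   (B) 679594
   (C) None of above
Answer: A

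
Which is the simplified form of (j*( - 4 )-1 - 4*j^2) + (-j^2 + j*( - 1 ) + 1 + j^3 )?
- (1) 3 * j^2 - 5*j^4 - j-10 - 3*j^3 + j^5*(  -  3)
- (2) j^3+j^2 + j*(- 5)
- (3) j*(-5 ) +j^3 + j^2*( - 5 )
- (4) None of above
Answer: 3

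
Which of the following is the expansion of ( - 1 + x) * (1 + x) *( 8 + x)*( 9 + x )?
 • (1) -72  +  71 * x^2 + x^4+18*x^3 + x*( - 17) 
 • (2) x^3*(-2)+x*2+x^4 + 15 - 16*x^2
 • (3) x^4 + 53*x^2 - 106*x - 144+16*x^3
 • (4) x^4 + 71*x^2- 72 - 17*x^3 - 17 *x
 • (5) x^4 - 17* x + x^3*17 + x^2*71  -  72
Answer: 5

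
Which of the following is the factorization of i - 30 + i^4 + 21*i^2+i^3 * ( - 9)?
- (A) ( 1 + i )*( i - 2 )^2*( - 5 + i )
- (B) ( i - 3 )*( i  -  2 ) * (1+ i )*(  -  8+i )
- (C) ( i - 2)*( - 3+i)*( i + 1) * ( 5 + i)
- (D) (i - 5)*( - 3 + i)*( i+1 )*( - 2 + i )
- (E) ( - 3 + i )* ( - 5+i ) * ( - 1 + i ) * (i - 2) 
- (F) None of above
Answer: D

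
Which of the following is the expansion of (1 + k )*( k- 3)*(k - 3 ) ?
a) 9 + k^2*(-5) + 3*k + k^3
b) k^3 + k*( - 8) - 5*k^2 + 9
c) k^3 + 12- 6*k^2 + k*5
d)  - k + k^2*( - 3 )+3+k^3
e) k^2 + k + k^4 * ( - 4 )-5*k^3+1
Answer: a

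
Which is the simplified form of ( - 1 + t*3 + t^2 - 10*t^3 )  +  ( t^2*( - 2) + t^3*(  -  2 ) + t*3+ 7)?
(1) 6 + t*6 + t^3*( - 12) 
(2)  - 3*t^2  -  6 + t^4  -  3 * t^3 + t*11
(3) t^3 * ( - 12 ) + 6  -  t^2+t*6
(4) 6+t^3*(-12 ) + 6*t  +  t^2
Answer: 3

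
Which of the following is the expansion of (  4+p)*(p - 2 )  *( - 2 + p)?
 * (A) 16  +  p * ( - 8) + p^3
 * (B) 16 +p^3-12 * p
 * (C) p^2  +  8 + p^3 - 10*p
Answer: B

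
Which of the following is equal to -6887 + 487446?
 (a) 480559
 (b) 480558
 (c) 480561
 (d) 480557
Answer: a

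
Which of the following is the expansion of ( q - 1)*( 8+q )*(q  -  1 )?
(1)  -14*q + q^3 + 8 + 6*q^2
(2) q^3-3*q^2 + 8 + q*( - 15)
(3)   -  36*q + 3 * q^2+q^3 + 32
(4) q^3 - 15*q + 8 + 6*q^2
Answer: 4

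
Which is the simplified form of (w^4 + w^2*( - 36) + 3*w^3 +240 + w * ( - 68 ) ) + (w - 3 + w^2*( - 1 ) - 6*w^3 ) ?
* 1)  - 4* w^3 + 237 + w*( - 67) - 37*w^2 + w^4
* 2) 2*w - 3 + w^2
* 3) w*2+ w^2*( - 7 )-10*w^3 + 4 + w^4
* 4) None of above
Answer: 4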